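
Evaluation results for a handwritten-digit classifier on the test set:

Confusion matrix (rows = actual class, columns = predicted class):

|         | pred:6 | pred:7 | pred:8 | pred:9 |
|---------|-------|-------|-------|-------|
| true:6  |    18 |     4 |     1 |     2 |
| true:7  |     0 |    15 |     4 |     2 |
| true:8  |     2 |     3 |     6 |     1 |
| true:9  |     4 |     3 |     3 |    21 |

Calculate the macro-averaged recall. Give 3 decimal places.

Per-class recall (TP/(TP+FN)):
  6: TP=18, FN=4+1+2=7 → 18/25 = 0.7200
  7: TP=15, FN=0+4+2=6 → 15/21 = 0.7143
  8: TP=6, FN=2+3+1=6 → 6/12 = 0.5000
  9: TP=21, FN=4+3+3=10 → 21/31 = 0.6774
Macro-recall = mean = (0.7200 + 0.7143 + 0.5000 + 0.6774) / 4 = 0.653

0.653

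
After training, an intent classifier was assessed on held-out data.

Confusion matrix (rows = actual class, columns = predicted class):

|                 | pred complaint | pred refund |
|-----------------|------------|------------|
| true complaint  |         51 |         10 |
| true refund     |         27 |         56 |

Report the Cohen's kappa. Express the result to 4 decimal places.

0.4926

Observed agreement pₒ = trace/N = 107/144 = 0.74306
Expected agreement pₑ = Σ (rowᵢ·colᵢ)/N² = (61·78 + 83·66)/144² = 0.49363
κ = (pₒ − pₑ)/(1 − pₑ) = (0.74306 − 0.49363)/(1 − 0.49363) = 0.4926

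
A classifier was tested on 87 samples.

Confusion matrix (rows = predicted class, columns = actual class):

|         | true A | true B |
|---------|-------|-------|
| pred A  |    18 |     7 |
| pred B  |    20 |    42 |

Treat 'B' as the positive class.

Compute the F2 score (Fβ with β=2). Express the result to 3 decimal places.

0.814

Fβ = (1+β²)·TP / ((1+β²)·TP + β²·FN + FP), with β²=4
= 5·42 / (5·42 + 4·7 + 20) = 0.814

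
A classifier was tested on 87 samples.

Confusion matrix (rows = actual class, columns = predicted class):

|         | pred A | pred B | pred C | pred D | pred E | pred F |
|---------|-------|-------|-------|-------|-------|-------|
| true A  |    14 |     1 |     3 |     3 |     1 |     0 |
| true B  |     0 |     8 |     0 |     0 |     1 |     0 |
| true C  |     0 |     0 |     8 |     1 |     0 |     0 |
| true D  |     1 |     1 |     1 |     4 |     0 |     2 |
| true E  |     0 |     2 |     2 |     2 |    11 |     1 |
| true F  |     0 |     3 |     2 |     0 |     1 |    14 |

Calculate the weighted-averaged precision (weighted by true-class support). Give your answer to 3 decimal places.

0.736

Per-class precision (TP/(TP+FP)):
  A: TP=14, FP=0+0+1+0+0=1 → 14/15 = 0.9333
  B: TP=8, FP=1+0+1+2+3=7 → 8/15 = 0.5333
  C: TP=8, FP=3+0+1+2+2=8 → 8/16 = 0.5000
  D: TP=4, FP=3+0+1+2+0=6 → 4/10 = 0.4000
  E: TP=11, FP=1+1+0+0+1=3 → 11/14 = 0.7857
  F: TP=14, FP=0+0+0+2+1=3 → 14/17 = 0.8235
Weighted-precision = Σ (supportᵢ/N)·precisionᵢ with N=87: (22/87)·0.9333 + (9/87)·0.5333 + (9/87)·0.5000 + (9/87)·0.4000 + (18/87)·0.7857 + (20/87)·0.8235 = 0.736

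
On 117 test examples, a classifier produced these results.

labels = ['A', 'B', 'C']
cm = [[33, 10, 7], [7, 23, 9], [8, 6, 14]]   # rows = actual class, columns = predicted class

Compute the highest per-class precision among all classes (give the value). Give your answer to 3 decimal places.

Per-class precision (TP/(TP+FP)):
  A: TP=33, FP=7+8=15 → 33/48 = 0.6875
  B: TP=23, FP=10+6=16 → 23/39 = 0.5897
  C: TP=14, FP=7+9=16 → 14/30 = 0.4667
Highest is class 'A' with precision = 0.688.

0.688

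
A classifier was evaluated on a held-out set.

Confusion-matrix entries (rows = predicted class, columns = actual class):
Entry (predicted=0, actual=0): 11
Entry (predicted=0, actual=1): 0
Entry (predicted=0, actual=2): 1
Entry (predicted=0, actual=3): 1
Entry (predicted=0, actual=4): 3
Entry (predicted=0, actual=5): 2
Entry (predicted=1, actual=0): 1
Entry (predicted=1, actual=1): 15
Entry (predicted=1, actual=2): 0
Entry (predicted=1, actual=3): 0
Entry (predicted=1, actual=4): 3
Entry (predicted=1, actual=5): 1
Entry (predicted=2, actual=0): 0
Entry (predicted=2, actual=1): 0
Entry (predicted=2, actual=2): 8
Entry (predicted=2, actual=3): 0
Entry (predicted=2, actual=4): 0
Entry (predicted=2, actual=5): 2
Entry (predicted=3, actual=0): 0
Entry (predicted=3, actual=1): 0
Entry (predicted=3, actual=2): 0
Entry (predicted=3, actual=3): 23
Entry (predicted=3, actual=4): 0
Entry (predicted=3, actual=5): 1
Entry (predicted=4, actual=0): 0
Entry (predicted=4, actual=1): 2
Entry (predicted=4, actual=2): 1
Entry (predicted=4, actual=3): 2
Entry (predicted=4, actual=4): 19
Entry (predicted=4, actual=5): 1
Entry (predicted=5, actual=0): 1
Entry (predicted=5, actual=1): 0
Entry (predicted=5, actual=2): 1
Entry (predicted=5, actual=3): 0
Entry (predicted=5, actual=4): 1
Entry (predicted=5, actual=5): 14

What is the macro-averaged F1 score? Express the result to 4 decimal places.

Per-class F1 score (2·TP/(2·TP+FP+FN)):
  0: TP=11, FP=0+1+1+3+2=7, FN=1+0+0+0+1=2 → 22/31 = 0.70968
  1: TP=15, FP=1+0+0+3+1=5, FN=0+0+0+2+0=2 → 30/37 = 0.81081
  2: TP=8, FP=0+0+0+0+2=2, FN=1+0+0+1+1=3 → 16/21 = 0.76190
  3: TP=23, FP=0+0+0+0+1=1, FN=1+0+0+2+0=3 → 46/50 = 0.92000
  4: TP=19, FP=0+2+1+2+1=6, FN=3+3+0+0+1=7 → 38/51 = 0.74510
  5: TP=14, FP=1+0+1+0+1=3, FN=2+1+2+1+1=7 → 28/38 = 0.73684
Macro-F1 score = mean = (0.70968 + 0.81081 + 0.76190 + 0.92000 + 0.74510 + 0.73684) / 6 = 0.7807

0.7807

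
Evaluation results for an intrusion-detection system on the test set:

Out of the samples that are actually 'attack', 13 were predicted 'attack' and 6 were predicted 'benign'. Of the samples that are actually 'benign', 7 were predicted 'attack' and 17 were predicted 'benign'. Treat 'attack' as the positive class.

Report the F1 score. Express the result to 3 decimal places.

0.667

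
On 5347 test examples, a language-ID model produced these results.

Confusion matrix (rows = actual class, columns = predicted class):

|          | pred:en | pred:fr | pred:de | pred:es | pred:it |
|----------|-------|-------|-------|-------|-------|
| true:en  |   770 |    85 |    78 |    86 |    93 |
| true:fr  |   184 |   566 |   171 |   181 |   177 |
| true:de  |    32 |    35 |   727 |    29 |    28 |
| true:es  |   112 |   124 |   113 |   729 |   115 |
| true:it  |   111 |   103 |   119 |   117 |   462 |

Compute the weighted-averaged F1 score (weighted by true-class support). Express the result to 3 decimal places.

0.601

Per-class F1 score (2·TP/(2·TP+FP+FN)):
  en: TP=770, FP=184+32+112+111=439, FN=85+78+86+93=342 → 1540/2321 = 0.6635
  fr: TP=566, FP=85+35+124+103=347, FN=184+171+181+177=713 → 1132/2192 = 0.5164
  de: TP=727, FP=78+171+113+119=481, FN=32+35+29+28=124 → 1454/2059 = 0.7062
  es: TP=729, FP=86+181+29+117=413, FN=112+124+113+115=464 → 1458/2335 = 0.6244
  it: TP=462, FP=93+177+28+115=413, FN=111+103+119+117=450 → 924/1787 = 0.5171
Weighted-F1 score = Σ (supportᵢ/N)·F1 scoreᵢ with N=5347: (1112/5347)·0.6635 + (1279/5347)·0.5164 + (851/5347)·0.7062 + (1193/5347)·0.6244 + (912/5347)·0.5171 = 0.601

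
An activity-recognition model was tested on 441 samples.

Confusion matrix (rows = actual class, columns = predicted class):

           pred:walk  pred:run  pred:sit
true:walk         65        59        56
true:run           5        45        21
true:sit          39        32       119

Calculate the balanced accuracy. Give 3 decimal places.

0.540

Balanced accuracy = mean of per-class recall.
  walk: recall = 65/180 = 0.3611
  run: recall = 45/71 = 0.6338
  sit: recall = 119/190 = 0.6263
Mean = (0.3611 + 0.6338 + 0.6263) / 3 = 0.540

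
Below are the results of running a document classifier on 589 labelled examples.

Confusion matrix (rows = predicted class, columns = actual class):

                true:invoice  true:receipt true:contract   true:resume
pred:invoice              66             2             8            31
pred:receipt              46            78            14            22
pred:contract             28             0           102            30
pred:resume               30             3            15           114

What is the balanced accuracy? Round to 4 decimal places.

0.6601

Balanced accuracy = mean of per-class recall.
  invoice: recall = 66/170 = 0.38824
  receipt: recall = 78/83 = 0.93976
  contract: recall = 102/139 = 0.73381
  resume: recall = 114/197 = 0.57868
Mean = (0.38824 + 0.93976 + 0.73381 + 0.57868) / 4 = 0.6601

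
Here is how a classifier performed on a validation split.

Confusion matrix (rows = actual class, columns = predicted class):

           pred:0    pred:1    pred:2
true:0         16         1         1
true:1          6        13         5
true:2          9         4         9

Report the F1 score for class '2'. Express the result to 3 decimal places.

0.486

One-vs-rest for '2': TP = diagonal; FP = other classes predicted '2'; FN = '2' predicted as other.
F1 score = 2·TP/(2·TP+FP+FN).
2: TP=9, FP=1+5=6, FN=9+4=13 → 18/37 = 0.4865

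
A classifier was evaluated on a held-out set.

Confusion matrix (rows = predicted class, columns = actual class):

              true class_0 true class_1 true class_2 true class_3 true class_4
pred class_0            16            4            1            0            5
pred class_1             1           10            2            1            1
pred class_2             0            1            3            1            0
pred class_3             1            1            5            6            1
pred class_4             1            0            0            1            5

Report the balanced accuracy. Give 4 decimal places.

Balanced accuracy = mean of per-class recall.
  class_0: recall = 16/19 = 0.84211
  class_1: recall = 10/16 = 0.62500
  class_2: recall = 3/11 = 0.27273
  class_3: recall = 6/9 = 0.66667
  class_4: recall = 5/12 = 0.41667
Mean = (0.84211 + 0.62500 + 0.27273 + 0.66667 + 0.41667) / 5 = 0.5646

0.5646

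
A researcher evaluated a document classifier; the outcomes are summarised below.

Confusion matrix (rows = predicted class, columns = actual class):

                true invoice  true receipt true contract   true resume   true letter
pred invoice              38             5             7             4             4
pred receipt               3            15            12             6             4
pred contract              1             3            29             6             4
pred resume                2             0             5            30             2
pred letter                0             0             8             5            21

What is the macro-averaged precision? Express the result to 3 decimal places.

Per-class precision (TP/(TP+FP)):
  invoice: TP=38, FP=5+7+4+4=20 → 38/58 = 0.6552
  receipt: TP=15, FP=3+12+6+4=25 → 15/40 = 0.3750
  contract: TP=29, FP=1+3+6+4=14 → 29/43 = 0.6744
  resume: TP=30, FP=2+0+5+2=9 → 30/39 = 0.7692
  letter: TP=21, FP=0+0+8+5=13 → 21/34 = 0.6176
Macro-precision = mean = (0.6552 + 0.3750 + 0.6744 + 0.7692 + 0.6176) / 5 = 0.618

0.618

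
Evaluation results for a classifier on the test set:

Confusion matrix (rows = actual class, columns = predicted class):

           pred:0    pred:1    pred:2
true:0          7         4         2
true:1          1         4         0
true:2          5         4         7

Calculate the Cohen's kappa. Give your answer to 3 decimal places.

Observed agreement pₒ = trace/N = 18/34 = 0.5294
Expected agreement pₑ = Σ (rowᵢ·colᵢ)/N² = (13·13 + 5·12 + 16·9)/34² = 0.3227
κ = (pₒ − pₑ)/(1 − pₑ) = (0.5294 − 0.3227)/(1 − 0.3227) = 0.305

0.305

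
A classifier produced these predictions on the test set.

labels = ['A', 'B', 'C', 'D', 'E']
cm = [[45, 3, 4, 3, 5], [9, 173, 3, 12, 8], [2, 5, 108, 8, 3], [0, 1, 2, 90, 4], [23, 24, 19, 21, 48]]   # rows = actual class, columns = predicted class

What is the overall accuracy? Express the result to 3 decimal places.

Accuracy = trace / total = (45+173+108+90+48=464) / 623 = 464/623 = 0.745

0.745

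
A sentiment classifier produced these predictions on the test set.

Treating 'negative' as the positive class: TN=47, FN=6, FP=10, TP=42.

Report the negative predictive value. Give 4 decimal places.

0.8868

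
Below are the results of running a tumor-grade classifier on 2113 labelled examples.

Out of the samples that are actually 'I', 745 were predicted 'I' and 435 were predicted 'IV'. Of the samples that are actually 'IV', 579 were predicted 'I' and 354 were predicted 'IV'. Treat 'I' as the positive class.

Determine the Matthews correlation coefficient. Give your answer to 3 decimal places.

0.011

MCC = (TP·TN − FP·FN) / √((TP+FP)(TP+FN)(TN+FP)(TN+FN))
Numerator = 745·354 − 579·435 = 11865
Denominator = √(1324·1180·933·789) = √1150081557840 = 1072418.5553
MCC = 11865 / 1072418.5553 = 0.011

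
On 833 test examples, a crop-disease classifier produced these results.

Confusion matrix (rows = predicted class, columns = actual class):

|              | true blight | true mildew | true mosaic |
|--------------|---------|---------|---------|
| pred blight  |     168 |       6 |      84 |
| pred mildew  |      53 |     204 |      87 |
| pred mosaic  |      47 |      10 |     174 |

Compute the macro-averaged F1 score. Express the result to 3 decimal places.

Per-class F1 score (2·TP/(2·TP+FP+FN)):
  blight: TP=168, FP=6+84=90, FN=53+47=100 → 336/526 = 0.6388
  mildew: TP=204, FP=53+87=140, FN=6+10=16 → 408/564 = 0.7234
  mosaic: TP=174, FP=47+10=57, FN=84+87=171 → 348/576 = 0.6042
Macro-F1 score = mean = (0.6388 + 0.7234 + 0.6042) / 3 = 0.655

0.655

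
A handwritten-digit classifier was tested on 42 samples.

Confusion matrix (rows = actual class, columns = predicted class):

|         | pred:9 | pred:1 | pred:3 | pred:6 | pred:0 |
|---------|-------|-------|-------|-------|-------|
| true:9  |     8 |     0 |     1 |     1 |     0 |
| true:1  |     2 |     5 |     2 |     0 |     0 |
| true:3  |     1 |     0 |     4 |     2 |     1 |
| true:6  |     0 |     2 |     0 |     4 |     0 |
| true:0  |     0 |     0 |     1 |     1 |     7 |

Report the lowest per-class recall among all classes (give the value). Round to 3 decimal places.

Per-class recall (TP/(TP+FN)):
  9: TP=8, FN=0+1+1+0=2 → 8/10 = 0.8000
  1: TP=5, FN=2+2+0+0=4 → 5/9 = 0.5556
  3: TP=4, FN=1+0+2+1=4 → 4/8 = 0.5000
  6: TP=4, FN=0+2+0+0=2 → 4/6 = 0.6667
  0: TP=7, FN=0+0+1+1=2 → 7/9 = 0.7778
Lowest is class '3' with recall = 0.500.

0.500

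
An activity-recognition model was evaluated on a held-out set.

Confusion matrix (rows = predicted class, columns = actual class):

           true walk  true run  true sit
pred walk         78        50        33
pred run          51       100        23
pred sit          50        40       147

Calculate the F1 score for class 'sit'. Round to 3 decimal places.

0.668

Take TP from the diagonal, FP from the rest of the 'sit' prediction marginal, FN from the rest of the 'sit' actual marginal.
F1 score = 2·TP/(2·TP+FP+FN).
sit: TP=147, FP=50+40=90, FN=33+23=56 → 294/440 = 0.6682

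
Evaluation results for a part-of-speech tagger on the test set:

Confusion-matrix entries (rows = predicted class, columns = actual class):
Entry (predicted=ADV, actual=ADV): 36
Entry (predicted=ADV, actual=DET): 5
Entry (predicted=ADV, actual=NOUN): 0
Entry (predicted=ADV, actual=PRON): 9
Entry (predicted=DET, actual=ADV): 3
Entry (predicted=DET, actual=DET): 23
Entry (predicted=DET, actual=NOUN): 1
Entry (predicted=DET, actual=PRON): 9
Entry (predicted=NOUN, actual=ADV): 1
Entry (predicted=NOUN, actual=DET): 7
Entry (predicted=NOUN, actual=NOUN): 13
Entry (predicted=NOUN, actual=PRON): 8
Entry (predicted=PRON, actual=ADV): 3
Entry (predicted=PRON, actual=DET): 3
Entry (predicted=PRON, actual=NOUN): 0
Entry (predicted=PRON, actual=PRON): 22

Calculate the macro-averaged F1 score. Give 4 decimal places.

0.6449

Per-class F1 score (2·TP/(2·TP+FP+FN)):
  ADV: TP=36, FP=5+0+9=14, FN=3+1+3=7 → 72/93 = 0.77419
  DET: TP=23, FP=3+1+9=13, FN=5+7+3=15 → 46/74 = 0.62162
  NOUN: TP=13, FP=1+7+8=16, FN=0+1+0=1 → 26/43 = 0.60465
  PRON: TP=22, FP=3+3+0=6, FN=9+9+8=26 → 44/76 = 0.57895
Macro-F1 score = mean = (0.77419 + 0.62162 + 0.60465 + 0.57895) / 4 = 0.6449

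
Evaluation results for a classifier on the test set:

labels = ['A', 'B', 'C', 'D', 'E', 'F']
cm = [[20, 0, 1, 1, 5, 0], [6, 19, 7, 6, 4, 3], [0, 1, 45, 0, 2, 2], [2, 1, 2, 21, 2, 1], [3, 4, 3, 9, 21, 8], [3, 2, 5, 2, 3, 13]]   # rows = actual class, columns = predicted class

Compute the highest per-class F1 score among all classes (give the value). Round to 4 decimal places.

0.7965

Per-class F1 score (2·TP/(2·TP+FP+FN)):
  A: TP=20, FP=6+0+2+3+3=14, FN=0+1+1+5+0=7 → 40/61 = 0.65574
  B: TP=19, FP=0+1+1+4+2=8, FN=6+7+6+4+3=26 → 38/72 = 0.52778
  C: TP=45, FP=1+7+2+3+5=18, FN=0+1+0+2+2=5 → 90/113 = 0.79646
  D: TP=21, FP=1+6+0+9+2=18, FN=2+1+2+2+1=8 → 42/68 = 0.61765
  E: TP=21, FP=5+4+2+2+3=16, FN=3+4+3+9+8=27 → 42/85 = 0.49412
  F: TP=13, FP=0+3+2+1+8=14, FN=3+2+5+2+3=15 → 26/55 = 0.47273
Highest is class 'C' with F1 score = 0.7965.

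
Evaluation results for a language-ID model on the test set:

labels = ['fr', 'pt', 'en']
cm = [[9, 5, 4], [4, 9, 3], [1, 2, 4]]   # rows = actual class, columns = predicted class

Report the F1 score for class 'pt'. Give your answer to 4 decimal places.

0.5625

Treat 'pt' as positive and all other classes as negative.
F1 score = 2·TP/(2·TP+FP+FN).
pt: TP=9, FP=5+2=7, FN=4+3=7 → 18/32 = 0.56250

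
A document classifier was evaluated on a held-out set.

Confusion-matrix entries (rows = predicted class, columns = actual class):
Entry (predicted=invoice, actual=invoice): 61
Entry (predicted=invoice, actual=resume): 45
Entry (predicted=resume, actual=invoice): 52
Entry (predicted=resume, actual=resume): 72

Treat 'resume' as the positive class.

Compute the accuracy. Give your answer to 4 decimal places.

0.5783

Accuracy = (TP+TN)/N = (72+61)/230 = 0.5783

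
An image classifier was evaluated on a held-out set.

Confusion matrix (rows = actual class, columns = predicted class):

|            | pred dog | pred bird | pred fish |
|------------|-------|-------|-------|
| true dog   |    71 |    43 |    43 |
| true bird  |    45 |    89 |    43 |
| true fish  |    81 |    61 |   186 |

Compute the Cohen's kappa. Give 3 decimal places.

0.263

Observed agreement pₒ = trace/N = 346/662 = 0.5227
Expected agreement pₑ = Σ (rowᵢ·colᵢ)/N² = (157·197 + 177·193 + 328·272)/662² = 0.3521
κ = (pₒ − pₑ)/(1 − pₑ) = (0.5227 − 0.3521)/(1 − 0.3521) = 0.263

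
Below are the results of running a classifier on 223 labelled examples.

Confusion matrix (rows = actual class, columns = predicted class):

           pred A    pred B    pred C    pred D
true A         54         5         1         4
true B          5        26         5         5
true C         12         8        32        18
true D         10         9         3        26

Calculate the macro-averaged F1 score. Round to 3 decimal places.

0.605

Per-class F1 score (2·TP/(2·TP+FP+FN)):
  A: TP=54, FP=5+12+10=27, FN=5+1+4=10 → 108/145 = 0.7448
  B: TP=26, FP=5+8+9=22, FN=5+5+5=15 → 52/89 = 0.5843
  C: TP=32, FP=1+5+3=9, FN=12+8+18=38 → 64/111 = 0.5766
  D: TP=26, FP=4+5+18=27, FN=10+9+3=22 → 52/101 = 0.5149
Macro-F1 score = mean = (0.7448 + 0.5843 + 0.5766 + 0.5149) / 4 = 0.605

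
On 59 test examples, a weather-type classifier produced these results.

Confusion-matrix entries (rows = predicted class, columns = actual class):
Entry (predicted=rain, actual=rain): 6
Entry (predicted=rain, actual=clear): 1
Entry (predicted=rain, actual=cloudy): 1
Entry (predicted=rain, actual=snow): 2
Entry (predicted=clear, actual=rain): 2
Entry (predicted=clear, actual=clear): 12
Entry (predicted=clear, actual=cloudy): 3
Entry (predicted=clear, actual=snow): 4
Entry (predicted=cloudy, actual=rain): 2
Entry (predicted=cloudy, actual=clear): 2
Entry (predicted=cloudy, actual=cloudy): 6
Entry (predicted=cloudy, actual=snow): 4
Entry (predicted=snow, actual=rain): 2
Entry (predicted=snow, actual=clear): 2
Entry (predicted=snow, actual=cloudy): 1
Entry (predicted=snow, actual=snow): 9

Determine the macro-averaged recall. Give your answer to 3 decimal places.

Per-class recall (TP/(TP+FN)):
  rain: TP=6, FN=2+2+2=6 → 6/12 = 0.5000
  clear: TP=12, FN=1+2+2=5 → 12/17 = 0.7059
  cloudy: TP=6, FN=1+3+1=5 → 6/11 = 0.5455
  snow: TP=9, FN=2+4+4=10 → 9/19 = 0.4737
Macro-recall = mean = (0.5000 + 0.7059 + 0.5455 + 0.4737) / 4 = 0.556

0.556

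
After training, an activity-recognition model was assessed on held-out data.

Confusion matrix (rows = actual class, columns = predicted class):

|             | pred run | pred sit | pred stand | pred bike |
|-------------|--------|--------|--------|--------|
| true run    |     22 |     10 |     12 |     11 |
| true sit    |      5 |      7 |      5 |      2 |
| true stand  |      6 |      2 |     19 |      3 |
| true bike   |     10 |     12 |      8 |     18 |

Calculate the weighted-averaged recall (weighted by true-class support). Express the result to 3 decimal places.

Per-class recall (TP/(TP+FN)):
  run: TP=22, FN=10+12+11=33 → 22/55 = 0.4000
  sit: TP=7, FN=5+5+2=12 → 7/19 = 0.3684
  stand: TP=19, FN=6+2+3=11 → 19/30 = 0.6333
  bike: TP=18, FN=10+12+8=30 → 18/48 = 0.3750
Weighted-recall = Σ (supportᵢ/N)·recallᵢ with N=152: (55/152)·0.4000 + (19/152)·0.3684 + (30/152)·0.6333 + (48/152)·0.3750 = 0.434

0.434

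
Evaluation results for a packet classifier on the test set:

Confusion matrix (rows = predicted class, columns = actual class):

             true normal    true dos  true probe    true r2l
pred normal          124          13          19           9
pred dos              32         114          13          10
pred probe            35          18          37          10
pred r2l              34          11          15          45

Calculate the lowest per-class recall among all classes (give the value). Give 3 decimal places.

0.440

Per-class recall (TP/(TP+FN)):
  normal: TP=124, FN=32+35+34=101 → 124/225 = 0.5511
  dos: TP=114, FN=13+18+11=42 → 114/156 = 0.7308
  probe: TP=37, FN=19+13+15=47 → 37/84 = 0.4405
  r2l: TP=45, FN=9+10+10=29 → 45/74 = 0.6081
Lowest is class 'probe' with recall = 0.440.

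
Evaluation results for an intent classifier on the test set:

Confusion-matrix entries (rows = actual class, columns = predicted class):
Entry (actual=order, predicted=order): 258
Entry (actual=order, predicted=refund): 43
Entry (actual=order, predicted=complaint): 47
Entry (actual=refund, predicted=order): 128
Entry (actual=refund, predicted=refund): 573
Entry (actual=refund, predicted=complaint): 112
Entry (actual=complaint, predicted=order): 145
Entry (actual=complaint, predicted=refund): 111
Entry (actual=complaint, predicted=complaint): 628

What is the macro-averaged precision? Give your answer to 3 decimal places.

Per-class precision (TP/(TP+FP)):
  order: TP=258, FP=128+145=273 → 258/531 = 0.4859
  refund: TP=573, FP=43+111=154 → 573/727 = 0.7882
  complaint: TP=628, FP=47+112=159 → 628/787 = 0.7980
Macro-precision = mean = (0.4859 + 0.7882 + 0.7980) / 3 = 0.691

0.691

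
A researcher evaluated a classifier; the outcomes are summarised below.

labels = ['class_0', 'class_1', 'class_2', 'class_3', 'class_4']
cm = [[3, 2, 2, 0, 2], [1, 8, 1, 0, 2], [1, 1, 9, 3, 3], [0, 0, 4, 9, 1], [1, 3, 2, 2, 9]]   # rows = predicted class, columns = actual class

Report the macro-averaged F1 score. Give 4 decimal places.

0.5404

Per-class F1 score (2·TP/(2·TP+FP+FN)):
  class_0: TP=3, FP=2+2+0+2=6, FN=1+1+0+1=3 → 6/15 = 0.40000
  class_1: TP=8, FP=1+1+0+2=4, FN=2+1+0+3=6 → 16/26 = 0.61538
  class_2: TP=9, FP=1+1+3+3=8, FN=2+1+4+2=9 → 18/35 = 0.51429
  class_3: TP=9, FP=0+0+4+1=5, FN=0+0+3+2=5 → 18/28 = 0.64286
  class_4: TP=9, FP=1+3+2+2=8, FN=2+2+3+1=8 → 18/34 = 0.52941
Macro-F1 score = mean = (0.40000 + 0.61538 + 0.51429 + 0.64286 + 0.52941) / 5 = 0.5404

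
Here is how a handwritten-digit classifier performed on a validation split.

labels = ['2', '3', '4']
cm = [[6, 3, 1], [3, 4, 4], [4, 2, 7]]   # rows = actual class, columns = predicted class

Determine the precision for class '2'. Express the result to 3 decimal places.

0.462

One-vs-rest for '2': TP = diagonal; FP = other classes predicted '2'; FN = '2' predicted as other.
precision = TP/(TP+FP).
2: TP=6, FP=3+4=7 → 6/13 = 0.4615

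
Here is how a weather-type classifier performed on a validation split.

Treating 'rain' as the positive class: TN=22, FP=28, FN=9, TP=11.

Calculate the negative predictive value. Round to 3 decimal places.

NPV = TN/(TN+FN) = 22/(22+9) = 0.710

0.710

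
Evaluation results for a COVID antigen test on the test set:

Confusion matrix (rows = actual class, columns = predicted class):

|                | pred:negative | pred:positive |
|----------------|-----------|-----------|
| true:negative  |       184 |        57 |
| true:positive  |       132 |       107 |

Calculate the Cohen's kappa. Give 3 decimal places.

Observed agreement pₒ = trace/N = 291/480 = 0.6063
Expected agreement pₑ = Σ (rowᵢ·colᵢ)/N² = (241·316 + 239·164)/480² = 0.5007
κ = (pₒ − pₑ)/(1 − pₑ) = (0.6063 − 0.5007)/(1 − 0.5007) = 0.211

0.211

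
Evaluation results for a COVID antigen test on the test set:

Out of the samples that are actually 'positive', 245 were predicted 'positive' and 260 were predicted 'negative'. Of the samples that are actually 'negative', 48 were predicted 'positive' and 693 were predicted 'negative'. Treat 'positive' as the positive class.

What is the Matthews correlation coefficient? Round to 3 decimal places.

MCC = (TP·TN − FP·FN) / √((TP+FP)(TP+FN)(TN+FP)(TN+FN))
Numerator = 245·693 − 48·260 = 157305
Denominator = √(293·505·741·953) = √104488887945 = 323247.4098
MCC = 157305 / 323247.4098 = 0.487

0.487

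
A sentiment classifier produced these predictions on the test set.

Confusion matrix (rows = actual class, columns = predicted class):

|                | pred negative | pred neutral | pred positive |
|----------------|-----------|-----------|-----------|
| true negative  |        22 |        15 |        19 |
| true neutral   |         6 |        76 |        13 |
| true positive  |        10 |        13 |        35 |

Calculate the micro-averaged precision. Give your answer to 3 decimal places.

Micro-averaging pools counts across classes: ΣTP=133, ΣFP=76, ΣFN=76.
Micro-precision = TP/(TP+FP) on pooled counts = 0.636 (equals overall accuracy in single-label multiclass).

0.636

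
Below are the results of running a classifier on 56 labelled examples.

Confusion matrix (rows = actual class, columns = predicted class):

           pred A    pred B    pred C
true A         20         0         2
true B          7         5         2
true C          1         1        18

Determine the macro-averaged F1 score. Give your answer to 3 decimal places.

0.719

Per-class F1 score (2·TP/(2·TP+FP+FN)):
  A: TP=20, FP=7+1=8, FN=0+2=2 → 40/50 = 0.8000
  B: TP=5, FP=0+1=1, FN=7+2=9 → 10/20 = 0.5000
  C: TP=18, FP=2+2=4, FN=1+1=2 → 36/42 = 0.8571
Macro-F1 score = mean = (0.8000 + 0.5000 + 0.8571) / 3 = 0.719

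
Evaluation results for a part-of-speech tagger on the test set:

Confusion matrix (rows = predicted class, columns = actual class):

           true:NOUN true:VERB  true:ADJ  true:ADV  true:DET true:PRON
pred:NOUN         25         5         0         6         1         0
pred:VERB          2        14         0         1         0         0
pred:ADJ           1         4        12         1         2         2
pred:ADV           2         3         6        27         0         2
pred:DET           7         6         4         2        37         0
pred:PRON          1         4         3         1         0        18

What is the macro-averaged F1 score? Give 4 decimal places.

0.6506

Per-class F1 score (2·TP/(2·TP+FP+FN)):
  NOUN: TP=25, FP=5+0+6+1+0=12, FN=2+1+2+7+1=13 → 50/75 = 0.66667
  VERB: TP=14, FP=2+0+1+0+0=3, FN=5+4+3+6+4=22 → 28/53 = 0.52830
  ADJ: TP=12, FP=1+4+1+2+2=10, FN=0+0+6+4+3=13 → 24/47 = 0.51064
  ADV: TP=27, FP=2+3+6+0+2=13, FN=6+1+1+2+1=11 → 54/78 = 0.69231
  DET: TP=37, FP=7+6+4+2+0=19, FN=1+0+2+0+0=3 → 74/96 = 0.77083
  PRON: TP=18, FP=1+4+3+1+0=9, FN=0+0+2+2+0=4 → 36/49 = 0.73469
Macro-F1 score = mean = (0.66667 + 0.52830 + 0.51064 + 0.69231 + 0.77083 + 0.73469) / 6 = 0.6506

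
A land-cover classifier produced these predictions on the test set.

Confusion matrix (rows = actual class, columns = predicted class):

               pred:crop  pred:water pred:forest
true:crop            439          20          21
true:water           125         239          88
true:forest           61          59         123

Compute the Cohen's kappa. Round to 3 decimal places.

0.501

Observed agreement pₒ = trace/N = 801/1175 = 0.6817
Expected agreement pₑ = Σ (rowᵢ·colᵢ)/N² = (480·625 + 452·318 + 243·232)/1175² = 0.3622
κ = (pₒ − pₑ)/(1 − pₑ) = (0.6817 − 0.3622)/(1 − 0.3622) = 0.501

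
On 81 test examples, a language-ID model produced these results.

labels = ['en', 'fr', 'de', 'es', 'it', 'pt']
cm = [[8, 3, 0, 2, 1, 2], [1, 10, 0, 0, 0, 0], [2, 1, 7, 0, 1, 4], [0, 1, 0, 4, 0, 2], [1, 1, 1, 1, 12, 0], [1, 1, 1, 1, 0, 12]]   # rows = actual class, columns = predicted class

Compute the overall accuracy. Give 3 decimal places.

0.654

Accuracy = trace / total = (8+10+7+4+12+12=53) / 81 = 53/81 = 0.654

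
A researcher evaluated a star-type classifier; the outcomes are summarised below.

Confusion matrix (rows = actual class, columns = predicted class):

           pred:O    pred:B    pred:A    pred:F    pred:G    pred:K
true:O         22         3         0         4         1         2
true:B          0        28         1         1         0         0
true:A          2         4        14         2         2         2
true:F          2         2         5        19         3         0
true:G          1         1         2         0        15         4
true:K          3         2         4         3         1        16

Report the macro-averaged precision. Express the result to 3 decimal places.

0.663

Per-class precision (TP/(TP+FP)):
  O: TP=22, FP=0+2+2+1+3=8 → 22/30 = 0.7333
  B: TP=28, FP=3+4+2+1+2=12 → 28/40 = 0.7000
  A: TP=14, FP=0+1+5+2+4=12 → 14/26 = 0.5385
  F: TP=19, FP=4+1+2+0+3=10 → 19/29 = 0.6552
  G: TP=15, FP=1+0+2+3+1=7 → 15/22 = 0.6818
  K: TP=16, FP=2+0+2+0+4=8 → 16/24 = 0.6667
Macro-precision = mean = (0.7333 + 0.7000 + 0.5385 + 0.6552 + 0.6818 + 0.6667) / 6 = 0.663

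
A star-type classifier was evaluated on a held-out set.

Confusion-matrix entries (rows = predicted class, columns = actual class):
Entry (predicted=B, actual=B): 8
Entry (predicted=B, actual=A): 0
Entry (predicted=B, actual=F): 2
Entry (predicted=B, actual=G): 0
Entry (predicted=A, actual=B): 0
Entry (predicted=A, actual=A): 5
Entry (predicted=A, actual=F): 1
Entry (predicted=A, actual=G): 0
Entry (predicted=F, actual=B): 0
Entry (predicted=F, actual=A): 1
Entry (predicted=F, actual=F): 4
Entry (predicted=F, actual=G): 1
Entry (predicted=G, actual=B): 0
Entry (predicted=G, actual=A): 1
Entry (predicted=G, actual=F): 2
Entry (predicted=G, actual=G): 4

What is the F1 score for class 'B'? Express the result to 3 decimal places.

0.889

F1 score = 2·TP/(2·TP+FP+FN).
B: TP=8, FP=0+2+0=2, FN=0+0+0=0 → 16/18 = 0.8889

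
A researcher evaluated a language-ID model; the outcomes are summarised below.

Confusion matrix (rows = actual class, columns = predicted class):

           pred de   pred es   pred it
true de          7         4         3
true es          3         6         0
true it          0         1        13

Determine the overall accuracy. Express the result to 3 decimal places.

0.703

Accuracy = trace / total = (7+6+13=26) / 37 = 26/37 = 0.703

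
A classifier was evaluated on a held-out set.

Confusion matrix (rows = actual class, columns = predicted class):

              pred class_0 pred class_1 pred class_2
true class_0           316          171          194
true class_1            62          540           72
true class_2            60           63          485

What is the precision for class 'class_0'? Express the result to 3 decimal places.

precision = TP/(TP+FP).
class_0: TP=316, FP=62+60=122 → 316/438 = 0.7215

0.721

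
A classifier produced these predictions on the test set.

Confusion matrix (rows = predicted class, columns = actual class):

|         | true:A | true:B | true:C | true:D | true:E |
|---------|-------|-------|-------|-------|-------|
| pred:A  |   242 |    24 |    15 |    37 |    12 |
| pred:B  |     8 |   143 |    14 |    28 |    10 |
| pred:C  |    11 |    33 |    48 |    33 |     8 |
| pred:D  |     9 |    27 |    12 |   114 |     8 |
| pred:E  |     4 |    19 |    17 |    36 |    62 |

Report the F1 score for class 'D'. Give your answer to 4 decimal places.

0.5455

F1 score = 2·TP/(2·TP+FP+FN).
D: TP=114, FP=9+27+12+8=56, FN=37+28+33+36=134 → 228/418 = 0.54545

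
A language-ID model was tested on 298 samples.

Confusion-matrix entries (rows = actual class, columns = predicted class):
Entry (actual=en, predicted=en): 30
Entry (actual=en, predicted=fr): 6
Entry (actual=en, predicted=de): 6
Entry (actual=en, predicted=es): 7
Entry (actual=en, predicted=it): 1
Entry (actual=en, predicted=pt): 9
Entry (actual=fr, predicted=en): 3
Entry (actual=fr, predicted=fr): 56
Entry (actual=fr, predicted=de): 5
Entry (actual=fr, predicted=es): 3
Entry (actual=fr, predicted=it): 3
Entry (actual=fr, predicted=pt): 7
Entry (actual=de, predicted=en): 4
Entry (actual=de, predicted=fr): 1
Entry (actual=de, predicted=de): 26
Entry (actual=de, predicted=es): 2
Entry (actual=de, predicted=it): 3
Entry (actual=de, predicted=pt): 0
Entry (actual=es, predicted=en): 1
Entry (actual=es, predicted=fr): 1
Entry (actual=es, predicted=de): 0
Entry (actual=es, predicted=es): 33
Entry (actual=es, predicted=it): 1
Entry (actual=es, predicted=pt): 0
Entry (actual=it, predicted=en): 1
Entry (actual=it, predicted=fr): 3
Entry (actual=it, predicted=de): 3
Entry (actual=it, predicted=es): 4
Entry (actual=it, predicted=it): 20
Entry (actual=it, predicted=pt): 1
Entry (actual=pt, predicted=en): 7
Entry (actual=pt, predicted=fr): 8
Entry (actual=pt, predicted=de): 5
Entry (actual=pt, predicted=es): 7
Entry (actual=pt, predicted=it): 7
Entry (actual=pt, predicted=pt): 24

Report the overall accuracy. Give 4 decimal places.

Accuracy = trace / total = (30+56+26+33+20+24=189) / 298 = 189/298 = 0.6342

0.6342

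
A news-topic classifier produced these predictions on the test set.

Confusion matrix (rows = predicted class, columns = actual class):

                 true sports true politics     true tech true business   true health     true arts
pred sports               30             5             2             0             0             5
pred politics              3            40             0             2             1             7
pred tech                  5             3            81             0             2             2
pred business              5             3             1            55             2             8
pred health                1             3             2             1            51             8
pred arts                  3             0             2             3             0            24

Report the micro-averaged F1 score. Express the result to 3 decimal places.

Micro-averaging pools counts across classes: ΣTP=281, ΣFP=79, ΣFN=79.
Micro-F1 score = 2·TP/(2·TP+FP+FN) on pooled counts = 0.781 (equals overall accuracy in single-label multiclass).

0.781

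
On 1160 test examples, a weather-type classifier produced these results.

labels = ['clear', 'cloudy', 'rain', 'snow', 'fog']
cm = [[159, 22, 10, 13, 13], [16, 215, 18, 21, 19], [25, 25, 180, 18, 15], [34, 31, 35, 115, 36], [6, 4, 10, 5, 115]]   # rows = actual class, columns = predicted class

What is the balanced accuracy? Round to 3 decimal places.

Balanced accuracy = mean of per-class recall.
  clear: recall = 159/217 = 0.7327
  cloudy: recall = 215/289 = 0.7439
  rain: recall = 180/263 = 0.6844
  snow: recall = 115/251 = 0.4582
  fog: recall = 115/140 = 0.8214
Mean = (0.7327 + 0.7439 + 0.6844 + 0.4582 + 0.8214) / 5 = 0.688

0.688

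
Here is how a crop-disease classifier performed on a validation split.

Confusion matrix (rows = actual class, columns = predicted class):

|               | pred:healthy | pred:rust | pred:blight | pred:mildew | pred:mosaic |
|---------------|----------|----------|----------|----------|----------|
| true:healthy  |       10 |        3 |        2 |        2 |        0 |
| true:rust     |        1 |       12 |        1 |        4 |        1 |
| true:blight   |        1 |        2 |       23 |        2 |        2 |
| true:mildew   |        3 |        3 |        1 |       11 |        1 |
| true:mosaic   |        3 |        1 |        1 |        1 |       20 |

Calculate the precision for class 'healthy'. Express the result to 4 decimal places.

0.5556

One-vs-rest for 'healthy': TP = diagonal; FP = other classes predicted 'healthy'; FN = 'healthy' predicted as other.
precision = TP/(TP+FP).
healthy: TP=10, FP=1+1+3+3=8 → 10/18 = 0.55556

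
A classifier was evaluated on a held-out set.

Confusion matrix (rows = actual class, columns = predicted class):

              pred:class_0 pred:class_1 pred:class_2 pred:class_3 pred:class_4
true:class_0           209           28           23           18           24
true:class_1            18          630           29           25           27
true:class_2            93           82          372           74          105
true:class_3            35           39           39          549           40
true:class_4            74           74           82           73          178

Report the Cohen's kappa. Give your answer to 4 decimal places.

Observed agreement pₒ = trace/N = 1938/2940 = 0.65918
Expected agreement pₑ = Σ (rowᵢ·colᵢ)/N² = (302·429 + 729·853 + 726·545 + 702·739 + 481·374)/2940² = 0.21354
κ = (pₒ − pₑ)/(1 − pₑ) = (0.65918 − 0.21354)/(1 − 0.21354) = 0.5666

0.5666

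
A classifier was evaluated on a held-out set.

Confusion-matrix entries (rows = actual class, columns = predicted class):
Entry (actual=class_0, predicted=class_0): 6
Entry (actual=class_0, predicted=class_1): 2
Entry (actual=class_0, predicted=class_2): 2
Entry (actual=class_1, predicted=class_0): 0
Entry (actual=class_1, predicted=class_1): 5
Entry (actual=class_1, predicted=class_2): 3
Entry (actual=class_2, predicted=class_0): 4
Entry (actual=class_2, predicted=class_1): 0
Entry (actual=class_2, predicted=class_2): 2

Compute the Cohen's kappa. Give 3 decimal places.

0.302

Observed agreement pₒ = trace/N = 13/24 = 0.5417
Expected agreement pₑ = Σ (rowᵢ·colᵢ)/N² = (10·10 + 8·7 + 6·7)/24² = 0.3438
κ = (pₒ − pₑ)/(1 − pₑ) = (0.5417 − 0.3438)/(1 − 0.3438) = 0.302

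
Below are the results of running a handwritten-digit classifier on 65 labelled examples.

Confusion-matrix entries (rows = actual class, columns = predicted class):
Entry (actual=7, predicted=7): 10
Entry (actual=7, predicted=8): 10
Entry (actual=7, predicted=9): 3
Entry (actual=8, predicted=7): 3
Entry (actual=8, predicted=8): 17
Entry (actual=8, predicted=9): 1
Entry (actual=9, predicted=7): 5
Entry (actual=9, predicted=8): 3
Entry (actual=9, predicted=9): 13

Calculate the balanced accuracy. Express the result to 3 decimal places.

0.621

Balanced accuracy = mean of per-class recall.
  7: recall = 10/23 = 0.4348
  8: recall = 17/21 = 0.8095
  9: recall = 13/21 = 0.6190
Mean = (0.4348 + 0.8095 + 0.6190) / 3 = 0.621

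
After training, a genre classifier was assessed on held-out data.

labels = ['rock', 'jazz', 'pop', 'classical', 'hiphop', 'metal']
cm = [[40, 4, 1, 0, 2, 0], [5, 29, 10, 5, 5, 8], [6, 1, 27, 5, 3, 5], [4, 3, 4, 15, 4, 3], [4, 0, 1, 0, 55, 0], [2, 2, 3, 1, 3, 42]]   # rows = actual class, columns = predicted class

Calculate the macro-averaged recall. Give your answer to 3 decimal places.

Per-class recall (TP/(TP+FN)):
  rock: TP=40, FN=4+1+0+2+0=7 → 40/47 = 0.8511
  jazz: TP=29, FN=5+10+5+5+8=33 → 29/62 = 0.4677
  pop: TP=27, FN=6+1+5+3+5=20 → 27/47 = 0.5745
  classical: TP=15, FN=4+3+4+4+3=18 → 15/33 = 0.4545
  hiphop: TP=55, FN=4+0+1+0+0=5 → 55/60 = 0.9167
  metal: TP=42, FN=2+2+3+1+3=11 → 42/53 = 0.7925
Macro-recall = mean = (0.8511 + 0.4677 + 0.5745 + 0.4545 + 0.9167 + 0.7925) / 6 = 0.676

0.676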